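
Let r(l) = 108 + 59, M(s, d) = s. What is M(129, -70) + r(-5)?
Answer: 296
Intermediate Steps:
r(l) = 167
M(129, -70) + r(-5) = 129 + 167 = 296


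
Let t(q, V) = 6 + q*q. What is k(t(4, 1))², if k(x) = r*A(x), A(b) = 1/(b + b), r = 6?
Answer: 9/484 ≈ 0.018595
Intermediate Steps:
A(b) = 1/(2*b)
t(q, V) = 6 + q²
k(x) = 3/x (k(x) = 6*(1/(2*x)) = 3/x)
k(t(4, 1))² = (3/(6 + 4²))² = (3/(6 + 16))² = (3/22)² = 9/484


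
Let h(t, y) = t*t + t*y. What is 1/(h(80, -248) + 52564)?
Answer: 1/39124 ≈ 2.5560e-5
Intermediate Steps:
h(t, y) = t² + t*y
1/(h(80, -248) + 52564) = 1/(80*(80 - 248) + 52564) = 1/(80*(-168) + 52564) = 1/(-13440 + 52564) = 1/39124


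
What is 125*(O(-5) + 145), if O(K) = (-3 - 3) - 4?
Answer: 16875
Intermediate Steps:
O(K) = -10 (O(K) = -6 - 4 = -10)
125*(O(-5) + 145) = 125*(-10 + 145) = 125*135 = 16875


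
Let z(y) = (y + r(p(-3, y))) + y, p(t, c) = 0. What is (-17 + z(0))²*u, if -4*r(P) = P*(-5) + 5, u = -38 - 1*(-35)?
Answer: -15987/16 ≈ -999.19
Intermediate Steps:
u = -3 (u = -38 + 35 = -3)
r(P) = -5/4 + 5*P/4 (r(P) = -(P*(-5) + 5)/4 = -(-5*P + 5)/4 = -(5 - 5*P)/4 = -5/4 + 5*P/4)
z(y) = -5/4 + 2*y (z(y) = (y + (-5/4 + (5/4)*0)) + y = (y + (-5/4 + 0)) + y = (y - 5/4) + y = (-5/4 + y) + y = -5/4 + 2*y)
(-17 + z(0))²*u = (-17 + (-5/4 + 2*0))²*(-3) = (-17 + (-5/4 + 0))²*(-3) = (-17 - 5/4)²*(-3) = (-73/4)²*(-3) = (5329/16)*(-3) = -15987/16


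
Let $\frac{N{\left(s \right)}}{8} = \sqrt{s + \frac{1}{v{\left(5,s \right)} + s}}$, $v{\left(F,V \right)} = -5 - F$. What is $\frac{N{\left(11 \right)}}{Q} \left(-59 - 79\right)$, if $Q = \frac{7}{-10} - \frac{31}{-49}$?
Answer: $\frac{360640 \sqrt{3}}{11} \approx 56786.0$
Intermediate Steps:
$Q = - \frac{33}{490}$ ($Q = 7 \left(- \frac{1}{10}\right) - - \frac{31}{49} = - \frac{7}{10} + \frac{31}{49} = - \frac{33}{490} \approx -0.067347$)
$N{\left(s \right)} = 8 \sqrt{s + \frac{1}{-10 + s}}$ ($N{\left(s \right)} = 8 \sqrt{s + \frac{1}{\left(-5 - 5\right) + s}} = 8 \sqrt{s + \frac{1}{-10 + s}}$)
$\frac{N{\left(11 \right)}}{Q} \left(-59 - 79\right) = \frac{8 \sqrt{\frac{1 + 11 \left(-10 + 11\right)}{-10 + 11}}}{- \frac{33}{490}} \left(-59 - 79\right) = 8 \sqrt{\frac{1 + 11 \cdot 1}{1}} \left(- \frac{490}{33}\right) \left(-138\right) = 8 \sqrt{1 \left(1 + 11\right)} \left(- \frac{490}{33}\right) \left(-138\right) = 8 \sqrt{1 \cdot 12} \left(- \frac{490}{33}\right) \left(-138\right) = 8 \sqrt{12} \left(- \frac{490}{33}\right) \left(-138\right) = 8 \cdot 2 \sqrt{3} \left(- \frac{490}{33}\right) \left(-138\right) = 16 \sqrt{3} \left(- \frac{490}{33}\right) \left(-138\right) = - \frac{7840 \sqrt{3}}{33} \left(-138\right) = \frac{360640 \sqrt{3}}{11}$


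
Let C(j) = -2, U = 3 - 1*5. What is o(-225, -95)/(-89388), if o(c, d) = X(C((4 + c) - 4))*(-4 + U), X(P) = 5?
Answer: 5/14898 ≈ 0.00033562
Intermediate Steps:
U = -2 (U = 3 - 5 = -2)
o(c, d) = -30 (o(c, d) = 5*(-4 - 2) = 5*(-6) = -30)
o(-225, -95)/(-89388) = -30/(-89388) = -30*(-1/89388) = 5/14898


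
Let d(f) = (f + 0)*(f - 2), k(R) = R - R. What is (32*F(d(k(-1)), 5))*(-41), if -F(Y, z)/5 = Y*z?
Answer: 0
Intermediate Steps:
k(R) = 0
d(f) = f*(-2 + f)
F(Y, z) = -5*Y*z
(32*F(d(k(-1)), 5))*(-41) = (32*(-5*0*(-2 + 0)*5))*(-41) = (32*(-5*0*(-2)*5))*(-41) = (32*(-5*0*5))*(-41) = (32*0)*(-41) = 0*(-41) = 0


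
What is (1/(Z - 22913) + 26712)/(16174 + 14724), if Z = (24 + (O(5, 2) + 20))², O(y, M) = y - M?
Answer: 553045247/639712192 ≈ 0.86452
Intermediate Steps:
Z = 2209 (Z = (24 + ((5 - 1*2) + 20))² = (24 + ((5 - 2) + 20))² = (24 + (3 + 20))² = (24 + 23)² = 47² = 2209)
(1/(Z - 22913) + 26712)/(16174 + 14724) = (1/(2209 - 22913) + 26712)/(16174 + 14724) = (1/(-20704) + 26712)/30898 = (-1/20704 + 26712)*(1/30898) = (553045247/20704)*(1/30898) = 553045247/639712192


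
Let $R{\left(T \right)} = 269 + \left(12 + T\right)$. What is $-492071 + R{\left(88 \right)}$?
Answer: $-491702$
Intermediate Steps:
$R{\left(T \right)} = 281 + T$
$-492071 + R{\left(88 \right)} = -492071 + \left(281 + 88\right) = -492071 + 369 = -491702$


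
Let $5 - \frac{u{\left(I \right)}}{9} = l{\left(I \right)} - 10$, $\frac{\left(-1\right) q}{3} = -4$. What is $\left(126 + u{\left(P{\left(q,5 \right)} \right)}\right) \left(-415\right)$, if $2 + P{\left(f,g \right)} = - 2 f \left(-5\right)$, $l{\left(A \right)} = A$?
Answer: $332415$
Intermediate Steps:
$q = 12$ ($q = \left(-3\right) \left(-4\right) = 12$)
$P{\left(f,g \right)} = -2 + 10 f$ ($P{\left(f,g \right)} = -2 + - 2 f \left(-5\right) = -2 + 10 f$)
$u{\left(I \right)} = 135 - 9 I$ ($u{\left(I \right)} = 45 - 9 \left(I - 10\right) = 45 - 9 \left(-10 + I\right) = 45 - \left(-90 + 9 I\right) = 135 - 9 I$)
$\left(126 + u{\left(P{\left(q,5 \right)} \right)}\right) \left(-415\right) = \left(126 + \left(135 - 9 \left(-2 + 10 \cdot 12\right)\right)\right) \left(-415\right) = \left(126 + \left(135 - 9 \left(-2 + 120\right)\right)\right) \left(-415\right) = \left(126 + \left(135 - 1062\right)\right) \left(-415\right) = \left(126 - 927\right) \left(-415\right) = \left(-801\right) \left(-415\right) = 332415$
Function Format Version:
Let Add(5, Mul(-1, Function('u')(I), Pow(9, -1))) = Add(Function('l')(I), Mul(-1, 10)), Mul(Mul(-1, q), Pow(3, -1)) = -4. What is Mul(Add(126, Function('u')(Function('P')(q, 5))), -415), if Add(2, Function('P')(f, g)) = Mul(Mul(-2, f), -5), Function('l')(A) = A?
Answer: 332415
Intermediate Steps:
q = 12 (q = Mul(-3, -4) = 12)
Function('P')(f, g) = Add(-2, Mul(10, f)) (Function('P')(f, g) = Add(-2, Mul(Mul(-2, f), -5)) = Add(-2, Mul(10, f)))
Function('u')(I) = Add(135, Mul(-9, I)) (Function('u')(I) = Add(45, Mul(-9, Add(I, Mul(-1, 10)))) = Add(45, Mul(-9, Add(I, -10))) = Add(45, Mul(-9, Add(-10, I))) = Add(45, Add(90, Mul(-9, I))) = Add(135, Mul(-9, I)))
Mul(Add(126, Function('u')(Function('P')(q, 5))), -415) = Mul(Add(126, Add(135, Mul(-9, Add(-2, Mul(10, 12))))), -415) = Mul(Add(126, Add(135, Mul(-9, Add(-2, 120)))), -415) = Mul(Add(126, Add(135, Mul(-9, 118))), -415) = Mul(Add(126, Add(135, -1062)), -415) = Mul(Add(126, -927), -415) = Mul(-801, -415) = 332415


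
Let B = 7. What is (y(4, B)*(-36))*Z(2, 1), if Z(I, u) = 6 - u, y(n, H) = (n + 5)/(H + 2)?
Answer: -180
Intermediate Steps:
y(n, H) = (5 + n)/(2 + H)
(y(4, B)*(-36))*Z(2, 1) = (((5 + 4)/(2 + 7))*(-36))*(6 - 1*1) = ((9/9)*(-36))*(6 - 1) = (((1/9)*9)*(-36))*5 = (1*(-36))*5 = -36*5 = -180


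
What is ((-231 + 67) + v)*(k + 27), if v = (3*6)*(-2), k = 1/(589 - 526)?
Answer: -340400/63 ≈ -5403.2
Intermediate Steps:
k = 1/63 ≈ 0.015873
v = -36 (v = 18*(-2) = -36)
((-231 + 67) + v)*(k + 27) = ((-231 + 67) - 36)*(1/63 + 27) = (-164 - 36)*(1702/63) = -200*1702/63 = -340400/63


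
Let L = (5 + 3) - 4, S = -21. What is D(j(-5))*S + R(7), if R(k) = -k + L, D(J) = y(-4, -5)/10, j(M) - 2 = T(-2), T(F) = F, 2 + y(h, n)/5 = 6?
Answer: -45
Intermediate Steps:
y(h, n) = 20 (y(h, n) = -10 + 5*6 = -10 + 30 = 20)
L = 4 (L = 8 - 4 = 4)
j(M) = 0 (j(M) = 2 - 2 = 0)
D(J) = 2 (D(J) = 20/10 = 20*(⅒) = 2)
R(k) = 4 - k (R(k) = -k + 4 = 4 - k)
D(j(-5))*S + R(7) = 2*(-21) + (4 - 1*7) = -42 + (4 - 7) = -42 - 3 = -45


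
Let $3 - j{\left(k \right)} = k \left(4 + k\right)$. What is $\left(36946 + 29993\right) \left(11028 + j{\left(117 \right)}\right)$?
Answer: $-209251314$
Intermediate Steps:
$j{\left(k \right)} = 3 - k \left(4 + k\right)$
$\left(36946 + 29993\right) \left(11028 + j{\left(117 \right)}\right) = \left(36946 + 29993\right) \left(11028 - 14154\right) = 66939 \left(11028 - 14154\right) = 66939 \left(-3126\right) = -209251314$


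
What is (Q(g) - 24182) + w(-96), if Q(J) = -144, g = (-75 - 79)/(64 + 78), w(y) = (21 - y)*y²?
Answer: 1053946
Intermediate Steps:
w(y) = y²*(21 - y)
g = -77/71 (g = -154/142 = -154*1/142 = -77/71 ≈ -1.0845)
(Q(g) - 24182) + w(-96) = (-144 - 24182) + (-96)²*(21 - 1*(-96)) = -24326 + 9216*(21 + 96) = -24326 + 9216*117 = -24326 + 1078272 = 1053946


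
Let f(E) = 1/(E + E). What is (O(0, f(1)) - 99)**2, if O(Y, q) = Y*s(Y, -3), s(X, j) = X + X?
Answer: 9801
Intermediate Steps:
s(X, j) = 2*X
f(E) = 1/(2*E)
O(Y, q) = 2*Y**2 (O(Y, q) = Y*(2*Y) = 2*Y**2)
(O(0, f(1)) - 99)**2 = (2*0**2 - 99)**2 = (2*0 - 99)**2 = (0 - 99)**2 = (-99)**2 = 9801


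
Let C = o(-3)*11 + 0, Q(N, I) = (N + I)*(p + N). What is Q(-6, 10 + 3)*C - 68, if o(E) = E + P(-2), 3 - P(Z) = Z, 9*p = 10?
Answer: -7388/9 ≈ -820.89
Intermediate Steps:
p = 10/9 (p = (⅑)*10 = 10/9 ≈ 1.1111)
P(Z) = 3 - Z
Q(N, I) = (10/9 + N)*(I + N) (Q(N, I) = (N + I)*(10/9 + N) = (I + N)*(10/9 + N) = (10/9 + N)*(I + N))
o(E) = 5 + E (o(E) = E + (3 - 1*(-2)) = E + (3 + 2) = E + 5 = 5 + E)
C = 22 (C = (5 - 3)*11 + 0 = 2*11 + 0 = 22 + 0 = 22)
Q(-6, 10 + 3)*C - 68 = ((-6)² + 10*(10 + 3)/9 + (10/9)*(-6) + (10 + 3)*(-6))*22 - 68 = (36 + (10/9)*13 - 20/3 + 13*(-6))*22 - 68 = (36 + 130/9 - 20/3 - 78)*22 - 68 = -308/9*22 - 68 = -6776/9 - 68 = -7388/9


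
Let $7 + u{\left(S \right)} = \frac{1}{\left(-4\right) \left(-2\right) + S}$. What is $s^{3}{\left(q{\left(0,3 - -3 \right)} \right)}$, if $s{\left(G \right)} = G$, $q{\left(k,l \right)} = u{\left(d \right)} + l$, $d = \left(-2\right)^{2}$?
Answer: $- \frac{1331}{1728} \approx -0.77025$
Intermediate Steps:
$d = 4$
$u{\left(S \right)} = -7 + \frac{1}{8 + S}$ ($u{\left(S \right)} = -7 + \frac{1}{\left(-4\right) \left(-2\right) + S} = -7 + \frac{1}{8 + S}$)
$q{\left(k,l \right)} = - \frac{83}{12} + l$ ($q{\left(k,l \right)} = \frac{-55 - 28}{8 + 4} + l = \frac{-55 - 28}{12} + l = \frac{1}{12} \left(-83\right) + l = - \frac{83}{12} + l$)
$s^{3}{\left(q{\left(0,3 - -3 \right)} \right)} = \left(- \frac{83}{12} + \left(3 - -3\right)\right)^{3} = \left(- \frac{83}{12} + \left(3 + 3\right)\right)^{3} = \left(- \frac{83}{12} + 6\right)^{3} = \left(- \frac{11}{12}\right)^{3} = - \frac{1331}{1728}$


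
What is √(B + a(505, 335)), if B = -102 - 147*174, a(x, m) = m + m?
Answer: I*√25010 ≈ 158.15*I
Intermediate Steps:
a(x, m) = 2*m
B = -25680 (B = -102 - 25578 = -25680)
√(B + a(505, 335)) = √(-25680 + 2*335) = √(-25680 + 670) = √(-25010) = I*√25010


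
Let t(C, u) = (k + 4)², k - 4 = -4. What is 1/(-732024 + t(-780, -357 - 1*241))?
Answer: -1/732008 ≈ -1.3661e-6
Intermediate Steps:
k = 0 (k = 4 - 4 = 0)
t(C, u) = 16 (t(C, u) = (0 + 4)² = 4² = 16)
1/(-732024 + t(-780, -357 - 1*241)) = 1/(-732024 + 16) = 1/(-732008) = -1/732008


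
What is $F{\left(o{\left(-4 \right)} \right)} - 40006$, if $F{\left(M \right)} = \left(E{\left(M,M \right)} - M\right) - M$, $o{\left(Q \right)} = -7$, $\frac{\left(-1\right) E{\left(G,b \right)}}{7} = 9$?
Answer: $-40055$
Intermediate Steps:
$E{\left(G,b \right)} = -63$ ($E{\left(G,b \right)} = \left(-7\right) 9 = -63$)
$F{\left(M \right)} = -63 - 2 M$ ($F{\left(M \right)} = \left(-63 - M\right) - M = -63 - 2 M$)
$F{\left(o{\left(-4 \right)} \right)} - 40006 = \left(-63 - -14\right) - 40006 = \left(-63 + 14\right) - 40006 = -49 - 40006 = -40055$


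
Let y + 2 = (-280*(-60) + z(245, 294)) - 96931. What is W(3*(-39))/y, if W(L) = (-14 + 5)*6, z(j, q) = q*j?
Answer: 18/2701 ≈ 0.0066642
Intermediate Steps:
z(j, q) = j*q
W(L) = -54 (W(L) = -9*6 = -54)
y = -8103 (y = -2 + ((-280*(-60) + 245*294) - 96931) = -2 + ((16800 + 72030) - 96931) = -2 + (88830 - 96931) = -2 - 8101 = -8103)
W(3*(-39))/y = -54/(-8103) = -54*(-1/8103) = 18/2701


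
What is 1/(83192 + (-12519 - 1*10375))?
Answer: 1/60298 ≈ 1.6584e-5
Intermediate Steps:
1/(83192 + (-12519 - 1*10375)) = 1/(83192 + (-12519 - 10375)) = 1/(83192 - 22894) = 1/60298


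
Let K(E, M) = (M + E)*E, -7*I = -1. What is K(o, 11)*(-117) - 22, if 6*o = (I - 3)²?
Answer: -4777022/2401 ≈ -1989.6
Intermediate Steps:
I = ⅐ (I = -⅐*(-1) = ⅐ ≈ 0.14286)
o = 200/147 (o = (⅐ - 3)²/6 = (-20/7)²/6 = (⅙)*(400/49) = 200/147 ≈ 1.3605)
K(E, M) = E*(E + M) (K(E, M) = (E + M)*E = E*(E + M))
K(o, 11)*(-117) - 22 = (200*(200/147 + 11)/147)*(-117) - 22 = ((200/147)*(1817/147))*(-117) - 22 = (363400/21609)*(-117) - 22 = -4724200/2401 - 22 = -4777022/2401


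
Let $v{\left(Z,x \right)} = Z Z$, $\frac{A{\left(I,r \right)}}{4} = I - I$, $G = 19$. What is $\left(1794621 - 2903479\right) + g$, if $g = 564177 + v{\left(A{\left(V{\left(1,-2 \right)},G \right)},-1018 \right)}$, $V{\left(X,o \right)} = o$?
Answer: $-544681$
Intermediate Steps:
$A{\left(I,r \right)} = 0$ ($A{\left(I,r \right)} = 4 \left(I - I\right) = 4 \cdot 0 = 0$)
$v{\left(Z,x \right)} = Z^{2}$
$g = 564177$ ($g = 564177 + 0^{2} = 564177 + 0 = 564177$)
$\left(1794621 - 2903479\right) + g = \left(1794621 - 2903479\right) + 564177 = -1108858 + 564177 = -544681$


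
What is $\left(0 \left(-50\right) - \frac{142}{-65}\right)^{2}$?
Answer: $\frac{20164}{4225} \approx 4.7725$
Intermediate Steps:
$\left(0 \left(-50\right) - \frac{142}{-65}\right)^{2} = \left(0 - - \frac{142}{65}\right)^{2} = \left(0 + \frac{142}{65}\right)^{2} = \left(\frac{142}{65}\right)^{2} = \frac{20164}{4225}$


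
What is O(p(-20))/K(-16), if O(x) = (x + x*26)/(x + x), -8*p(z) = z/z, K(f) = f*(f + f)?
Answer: 27/1024 ≈ 0.026367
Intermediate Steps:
K(f) = 2*f² (K(f) = f*(2*f) = 2*f²)
p(z) = -⅛ (p(z) = -z/(8*z) = -⅛*1 = -⅛)
O(x) = 27/2 (O(x) = (x + 26*x)/((2*x)) = (27*x)*(1/(2*x)) = 27/2)
O(p(-20))/K(-16) = 27/(2*((2*(-16)²))) = 27/(2*((2*256))) = (27/2)/512 = (27/2)*(1/512) = 27/1024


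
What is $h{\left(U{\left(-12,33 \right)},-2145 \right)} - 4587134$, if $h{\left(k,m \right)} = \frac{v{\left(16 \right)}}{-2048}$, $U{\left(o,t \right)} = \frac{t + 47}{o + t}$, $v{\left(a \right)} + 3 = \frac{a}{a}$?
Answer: $- \frac{4697225215}{1024} \approx -4.5871 \cdot 10^{6}$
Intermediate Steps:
$v{\left(a \right)} = -2$ ($v{\left(a \right)} = -3 + \frac{a}{a} = -3 + 1 = -2$)
$U{\left(o,t \right)} = \frac{47 + t}{o + t}$
$h{\left(k,m \right)} = \frac{1}{1024}$ ($h{\left(k,m \right)} = - \frac{2}{-2048} = \left(-2\right) \left(- \frac{1}{2048}\right) = \frac{1}{1024}$)
$h{\left(U{\left(-12,33 \right)},-2145 \right)} - 4587134 = \frac{1}{1024} - 4587134 = - \frac{4697225215}{1024}$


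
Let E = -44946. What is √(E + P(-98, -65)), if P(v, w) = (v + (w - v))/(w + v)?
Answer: I*√1194159679/163 ≈ 212.0*I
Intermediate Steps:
P(v, w) = w/(v + w)
√(E + P(-98, -65)) = √(-44946 - 65/(-98 - 65)) = √(-44946 - 65/(-163)) = √(-44946 - 65*(-1/163)) = √(-44946 + 65/163) = √(-7326133/163) = I*√1194159679/163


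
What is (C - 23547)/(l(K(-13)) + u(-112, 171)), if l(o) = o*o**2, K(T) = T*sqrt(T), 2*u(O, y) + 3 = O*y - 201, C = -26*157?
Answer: 267393462/10698163057 + 789111869*I*sqrt(13)/10698163057 ≈ 0.024994 + 0.26595*I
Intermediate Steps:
C = -4082
u(O, y) = -102 + O*y/2 (u(O, y) = -3/2 + (O*y - 201)/2 = -3/2 + (-201 + O*y)/2 = -3/2 + (-201/2 + O*y/2) = -102 + O*y/2)
K(T) = T**(3/2)
l(o) = o**3
(C - 23547)/(l(K(-13)) + u(-112, 171)) = (-4082 - 23547)/(((-13)**(3/2))**3 + (-102 + (1/2)*(-112)*171)) = -27629/((-13*I*sqrt(13))**3 + (-102 - 9576)) = -27629/(28561*I*sqrt(13) - 9678) = -27629/(-9678 + 28561*I*sqrt(13))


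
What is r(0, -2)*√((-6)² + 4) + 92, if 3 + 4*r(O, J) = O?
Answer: 92 - 3*√10/2 ≈ 87.257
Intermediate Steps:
r(O, J) = -¾ + O/4
r(0, -2)*√((-6)² + 4) + 92 = (-¾ + (¼)*0)*√((-6)² + 4) + 92 = (-¾ + 0)*√(36 + 4) + 92 = -3*√10/2 + 92 = 92 - 3*√10/2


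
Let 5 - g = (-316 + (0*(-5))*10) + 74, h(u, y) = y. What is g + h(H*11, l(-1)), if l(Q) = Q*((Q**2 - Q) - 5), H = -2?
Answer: 250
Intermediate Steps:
l(Q) = Q*(-5 + Q**2 - Q)
g = 247 (g = 5 - ((-316 + (0*(-5))*10) + 74) = 5 - ((-316 + 0*10) + 74) = 5 - ((-316 + 0) + 74) = 5 - (-316 + 74) = 5 - 1*(-242) = 5 + 242 = 247)
g + h(H*11, l(-1)) = 247 - (-5 + (-1)**2 - 1*(-1)) = 247 - (-5 + 1 + 1) = 247 - 1*(-3) = 247 + 3 = 250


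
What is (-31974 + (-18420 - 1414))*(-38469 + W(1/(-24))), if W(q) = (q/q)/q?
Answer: 1994245344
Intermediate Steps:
W(q) = 1/q
(-31974 + (-18420 - 1414))*(-38469 + W(1/(-24))) = (-31974 + (-18420 - 1414))*(-38469 + 1/(1/(-24))) = (-31974 - 19834)*(-38469 + 1/(-1/24)) = -51808*(-38469 - 24) = -51808*(-38493) = 1994245344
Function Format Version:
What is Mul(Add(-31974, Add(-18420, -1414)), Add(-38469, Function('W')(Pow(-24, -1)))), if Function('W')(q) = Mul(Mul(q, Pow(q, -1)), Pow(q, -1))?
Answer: 1994245344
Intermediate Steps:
Function('W')(q) = Pow(q, -1) (Function('W')(q) = Mul(1, Pow(q, -1)) = Pow(q, -1))
Mul(Add(-31974, Add(-18420, -1414)), Add(-38469, Function('W')(Pow(-24, -1)))) = Mul(Add(-31974, Add(-18420, -1414)), Add(-38469, Pow(Pow(-24, -1), -1))) = Mul(Add(-31974, -19834), Add(-38469, Pow(Rational(-1, 24), -1))) = Mul(-51808, Add(-38469, -24)) = Mul(-51808, -38493) = 1994245344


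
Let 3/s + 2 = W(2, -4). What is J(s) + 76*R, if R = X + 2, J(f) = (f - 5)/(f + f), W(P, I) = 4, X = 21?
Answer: 10481/6 ≈ 1746.8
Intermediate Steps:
s = 3/2 (s = 3/(-2 + 4) = 3/2 ≈ 1.5000)
J(f) = (-5 + f)/(2*f) (J(f) = (-5 + f)/((2*f)) = (-5 + f)*(1/(2*f)) = (-5 + f)/(2*f))
R = 23 (R = 21 + 2 = 23)
J(s) + 76*R = (-5 + 3/2)/(2*(3/2)) + 76*23 = (½)*(⅔)*(-7/2) + 1748 = -7/6 + 1748 = 10481/6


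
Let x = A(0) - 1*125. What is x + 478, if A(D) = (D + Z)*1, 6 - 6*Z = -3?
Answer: 709/2 ≈ 354.50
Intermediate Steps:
Z = 3/2 (Z = 1 - ⅙*(-3) = 1 + ½ = 3/2 ≈ 1.5000)
A(D) = 3/2 + D (A(D) = (D + 3/2)*1 = (3/2 + D)*1 = 3/2 + D)
x = -247/2 (x = (3/2 + 0) - 1*125 = 3/2 - 125 = -247/2 ≈ -123.50)
x + 478 = -247/2 + 478 = 709/2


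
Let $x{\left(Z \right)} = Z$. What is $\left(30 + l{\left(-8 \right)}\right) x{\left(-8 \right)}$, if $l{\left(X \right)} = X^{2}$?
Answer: $-752$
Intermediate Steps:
$\left(30 + l{\left(-8 \right)}\right) x{\left(-8 \right)} = \left(30 + \left(-8\right)^{2}\right) \left(-8\right) = \left(30 + 64\right) \left(-8\right) = 94 \left(-8\right) = -752$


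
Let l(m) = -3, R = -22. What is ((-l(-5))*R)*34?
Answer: -2244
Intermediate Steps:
((-l(-5))*R)*34 = (-1*(-3)*(-22))*34 = (3*(-22))*34 = -66*34 = -2244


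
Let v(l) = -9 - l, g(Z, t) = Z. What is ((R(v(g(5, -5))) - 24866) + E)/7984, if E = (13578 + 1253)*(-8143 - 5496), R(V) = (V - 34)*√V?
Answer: -202304875/7984 - 3*I*√14/499 ≈ -25339.0 - 0.022495*I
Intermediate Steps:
R(V) = √V*(-34 + V) (R(V) = (-34 + V)*√V = √V*(-34 + V))
E = -202280009 (E = 14831*(-13639) = -202280009)
((R(v(g(5, -5))) - 24866) + E)/7984 = ((√(-9 - 1*5)*(-34 + (-9 - 1*5)) - 24866) - 202280009)/7984 = ((√(-9 - 5)*(-34 + (-9 - 5)) - 24866) - 202280009)*(1/7984) = ((√(-14)*(-34 - 14) - 24866) - 202280009)*(1/7984) = (((I*√14)*(-48) - 24866) - 202280009)*(1/7984) = ((-48*I*√14 - 24866) - 202280009)*(1/7984) = ((-24866 - 48*I*√14) - 202280009)*(1/7984) = (-202304875 - 48*I*√14)*(1/7984) = -202304875/7984 - 3*I*√14/499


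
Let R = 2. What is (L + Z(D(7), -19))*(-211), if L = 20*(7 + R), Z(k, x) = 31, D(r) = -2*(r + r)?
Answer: -44521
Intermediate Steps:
D(r) = -4*r
L = 180 (L = 20*(7 + 2) = 20*9 = 180)
(L + Z(D(7), -19))*(-211) = (180 + 31)*(-211) = 211*(-211) = -44521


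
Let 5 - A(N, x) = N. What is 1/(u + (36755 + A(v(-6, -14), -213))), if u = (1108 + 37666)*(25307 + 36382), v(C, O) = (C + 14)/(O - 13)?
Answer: 27/64583083250 ≈ 4.1807e-10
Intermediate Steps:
v(C, O) = (14 + C)/(-13 + O)
A(N, x) = 5 - N
u = 2391929286 (u = 38774*61689 = 2391929286)
1/(u + (36755 + A(v(-6, -14), -213))) = 1/(2391929286 + (36755 + (5 - (14 - 6)/(-13 - 14)))) = 1/(2391929286 + (36755 + (5 - 8/(-27)))) = 1/(2391929286 + (36755 + (5 - (-1)*8/27))) = 1/(2391929286 + (36755 + (5 - 1*(-8/27)))) = 1/(2391929286 + (36755 + (5 + 8/27))) = 1/(2391929286 + (36755 + 143/27)) = 1/(2391929286 + 992528/27) = 1/(64583083250/27) = 27/64583083250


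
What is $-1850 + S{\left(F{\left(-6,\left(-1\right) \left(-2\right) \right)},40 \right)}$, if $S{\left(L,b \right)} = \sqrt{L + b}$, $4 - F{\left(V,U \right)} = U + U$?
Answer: $-1850 + 2 \sqrt{10} \approx -1843.7$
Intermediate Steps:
$F{\left(V,U \right)} = 4 - 2 U$ ($F{\left(V,U \right)} = 4 - \left(U + U\right) = 4 - 2 U$)
$-1850 + S{\left(F{\left(-6,\left(-1\right) \left(-2\right) \right)},40 \right)} = -1850 + \sqrt{\left(4 - 2 \left(\left(-1\right) \left(-2\right)\right)\right) + 40} = -1850 + \sqrt{\left(4 - 4\right) + 40} = -1850 + \sqrt{0 + 40} = -1850 + \sqrt{40} = -1850 + 2 \sqrt{10}$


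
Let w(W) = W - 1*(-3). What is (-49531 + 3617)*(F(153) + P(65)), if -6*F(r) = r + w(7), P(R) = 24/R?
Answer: 239923607/195 ≈ 1.2304e+6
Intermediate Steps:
w(W) = 3 + W (w(W) = W + 3 = 3 + W)
F(r) = -5/3 - r/6 (F(r) = -(r + (3 + 7))/6 = -(r + 10)/6 = -(10 + r)/6 = -5/3 - r/6)
(-49531 + 3617)*(F(153) + P(65)) = (-49531 + 3617)*((-5/3 - ⅙*153) + 24/65) = -45914*((-5/3 - 51/2) + 24*(1/65)) = -45914*(-163/6 + 24/65) = -45914*(-10451/390) = 239923607/195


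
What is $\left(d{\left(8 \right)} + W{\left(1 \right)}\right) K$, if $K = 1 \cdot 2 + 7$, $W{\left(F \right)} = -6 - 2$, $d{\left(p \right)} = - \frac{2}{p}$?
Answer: $- \frac{297}{4} \approx -74.25$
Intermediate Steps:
$W{\left(F \right)} = -8$ ($W{\left(F \right)} = -6 - 2 = -8$)
$K = 9$ ($K = 2 + 7 = 9$)
$\left(d{\left(8 \right)} + W{\left(1 \right)}\right) K = \left(- \frac{2}{8} - 8\right) 9 = \left(\left(-2\right) \frac{1}{8} - 8\right) 9 = \left(- \frac{1}{4} - 8\right) 9 = \left(- \frac{33}{4}\right) 9 = - \frac{297}{4}$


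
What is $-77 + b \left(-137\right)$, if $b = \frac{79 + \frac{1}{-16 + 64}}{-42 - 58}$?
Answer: $\frac{150041}{4800} \approx 31.259$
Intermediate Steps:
$b = - \frac{3793}{4800}$ ($b = \frac{79 + \frac{1}{48}}{-100} = \left(79 + \frac{1}{48}\right) \left(- \frac{1}{100}\right) = \frac{3793}{48} \left(- \frac{1}{100}\right) = - \frac{3793}{4800} \approx -0.79021$)
$-77 + b \left(-137\right) = -77 - - \frac{519641}{4800} = -77 + \frac{519641}{4800} = \frac{150041}{4800}$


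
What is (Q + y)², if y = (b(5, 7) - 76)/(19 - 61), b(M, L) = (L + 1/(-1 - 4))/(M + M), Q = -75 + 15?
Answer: 76230361/22500 ≈ 3388.0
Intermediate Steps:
Q = -60
b(M, L) = (-⅕ + L)/(2*M) (b(M, L) = (L + 1/(-5))/((2*M)) = (L - ⅕)*(1/(2*M)) = (-⅕ + L)*(1/(2*M)) = (-⅕ + L)/(2*M))
y = 269/150 (y = ((⅒)*(-1 + 5*7)/5 - 76)/(19 - 61) = ((⅒)*(⅕)*(-1 + 35) - 76)/(-42) = ((⅒)*(⅕)*34 - 76)*(-1/42) = (17/25 - 76)*(-1/42) = -1883/25*(-1/42) = 269/150 ≈ 1.7933)
(Q + y)² = (-60 + 269/150)² = (-8731/150)² = 76230361/22500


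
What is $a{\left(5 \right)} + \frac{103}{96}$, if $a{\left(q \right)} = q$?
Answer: $\frac{583}{96} \approx 6.0729$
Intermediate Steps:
$a{\left(5 \right)} + \frac{103}{96} = 5 + \frac{103}{96} = \frac{583}{96}$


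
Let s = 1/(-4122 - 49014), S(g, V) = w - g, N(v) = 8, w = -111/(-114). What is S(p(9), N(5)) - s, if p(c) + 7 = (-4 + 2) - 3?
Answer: 13098043/1009584 ≈ 12.974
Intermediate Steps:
w = 37/38 (w = -111*(-1/114) = 37/38 ≈ 0.97368)
p(c) = -12 (p(c) = -7 + ((-4 + 2) - 3) = -7 + (-2 - 3) = -7 - 5 = -12)
S(g, V) = 37/38 - g
s = -1/53136 (s = 1/(-53136) = -1/53136 ≈ -1.8820e-5)
S(p(9), N(5)) - s = (37/38 - 1*(-12)) - 1*(-1/53136) = (37/38 + 12) + 1/53136 = 493/38 + 1/53136 = 13098043/1009584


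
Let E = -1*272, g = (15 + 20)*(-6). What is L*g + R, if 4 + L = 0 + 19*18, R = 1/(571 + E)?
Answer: -21223019/299 ≈ -70980.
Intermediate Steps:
g = -210 (g = 35*(-6) = -210)
E = -272
R = 1/299 (R = 1/(571 - 272) = 1/299 ≈ 0.0033445)
L = 338 (L = -4 + (0 + 19*18) = -4 + (0 + 342) = -4 + 342 = 338)
L*g + R = 338*(-210) + 1/299 = -70980 + 1/299 = -21223019/299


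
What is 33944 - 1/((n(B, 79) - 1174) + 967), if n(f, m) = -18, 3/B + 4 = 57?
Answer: 7637401/225 ≈ 33944.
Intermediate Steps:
B = 3/53 (B = 3/(-4 + 57) = 3/53 ≈ 0.056604)
33944 - 1/((n(B, 79) - 1174) + 967) = 33944 - 1/((-18 - 1174) + 967) = 33944 - 1/(-1192 + 967) = 33944 - 1/(-225) = 33944 - 1*(-1/225) = 33944 + 1/225 = 7637401/225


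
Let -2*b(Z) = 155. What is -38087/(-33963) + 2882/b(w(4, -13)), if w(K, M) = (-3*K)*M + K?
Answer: -189859247/5264265 ≈ -36.066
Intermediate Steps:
w(K, M) = K - 3*K*M (w(K, M) = -3*K*M + K = K - 3*K*M)
b(Z) = -155/2 (b(Z) = -½*155 = -155/2)
-38087/(-33963) + 2882/b(w(4, -13)) = -38087/(-33963) + 2882/(-155/2) = -38087*(-1/33963) + 2882*(-2/155) = 38087/33963 - 5764/155 = -189859247/5264265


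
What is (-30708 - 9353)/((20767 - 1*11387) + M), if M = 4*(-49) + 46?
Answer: -40061/9230 ≈ -4.3403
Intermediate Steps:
M = -150 (M = -196 + 46 = -150)
(-30708 - 9353)/((20767 - 1*11387) + M) = (-30708 - 9353)/((20767 - 1*11387) - 150) = -40061/((20767 - 11387) - 150) = -40061/(9380 - 150) = -40061/9230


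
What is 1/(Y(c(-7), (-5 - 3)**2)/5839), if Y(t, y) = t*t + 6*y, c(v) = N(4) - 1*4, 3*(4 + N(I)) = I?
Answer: 52551/3856 ≈ 13.628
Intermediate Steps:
N(I) = -4 + I/3
c(v) = -20/3 (c(v) = (-4 + (1/3)*4) - 1*4 = (-4 + 4/3) - 4 = -8/3 - 4 = -20/3)
Y(t, y) = t**2 + 6*y
1/(Y(c(-7), (-5 - 3)**2)/5839) = 1/(((-20/3)**2 + 6*(-5 - 3)**2)/5839) = 1/((400/9 + 6*(-8)**2)*(1/5839)) = 1/((400/9 + 6*64)*(1/5839)) = 1/((400/9 + 384)*(1/5839)) = 1/((3856/9)*(1/5839)) = 1/(3856/52551) = 52551/3856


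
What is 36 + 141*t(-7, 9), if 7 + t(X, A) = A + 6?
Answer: 1164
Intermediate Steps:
t(X, A) = -1 + A (t(X, A) = -7 + (A + 6) = -7 + (6 + A) = -1 + A)
36 + 141*t(-7, 9) = 36 + 141*(-1 + 9) = 36 + 141*8 = 36 + 1128 = 1164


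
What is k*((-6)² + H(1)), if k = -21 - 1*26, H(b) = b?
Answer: -1739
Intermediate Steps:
k = -47 (k = -21 - 26 = -47)
k*((-6)² + H(1)) = -47*((-6)² + 1) = -47*(36 + 1) = -47*37 = -1739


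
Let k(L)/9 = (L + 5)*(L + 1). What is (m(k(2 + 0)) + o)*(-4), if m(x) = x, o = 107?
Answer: -1184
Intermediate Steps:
k(L) = 9*(1 + L)*(5 + L) (k(L) = 9*((L + 5)*(L + 1)) = 9*((5 + L)*(1 + L)) = 9*((1 + L)*(5 + L)) = 9*(1 + L)*(5 + L))
(m(k(2 + 0)) + o)*(-4) = ((45 + 9*(2 + 0)² + 54*(2 + 0)) + 107)*(-4) = ((45 + 9*2² + 54*2) + 107)*(-4) = ((45 + 9*4 + 108) + 107)*(-4) = ((45 + 36 + 108) + 107)*(-4) = (189 + 107)*(-4) = 296*(-4) = -1184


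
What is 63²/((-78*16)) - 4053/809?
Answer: -2756355/336544 ≈ -8.1902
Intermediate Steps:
63²/((-78*16)) - 4053/809 = 3969/(-1248) - 4053*1/809 = 3969*(-1/1248) - 4053/809 = -1323/416 - 4053/809 = -2756355/336544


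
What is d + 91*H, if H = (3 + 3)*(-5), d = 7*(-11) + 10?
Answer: -2797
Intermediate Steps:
d = -67 (d = -77 + 10 = -67)
H = -30 (H = 6*(-5) = -30)
d + 91*H = -67 + 91*(-30) = -67 - 2730 = -2797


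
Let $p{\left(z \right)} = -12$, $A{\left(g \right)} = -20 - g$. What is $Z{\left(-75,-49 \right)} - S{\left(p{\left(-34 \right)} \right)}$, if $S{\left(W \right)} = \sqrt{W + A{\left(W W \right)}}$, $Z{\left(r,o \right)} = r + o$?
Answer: $-124 - 4 i \sqrt{11} \approx -124.0 - 13.266 i$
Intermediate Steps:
$Z{\left(r,o \right)} = o + r$
$S{\left(W \right)} = \sqrt{-20 + W - W^{2}}$ ($S{\left(W \right)} = \sqrt{W - \left(20 + W W\right)} = \sqrt{W - \left(20 + W^{2}\right)} = \sqrt{-20 + W - W^{2}}$)
$Z{\left(-75,-49 \right)} - S{\left(p{\left(-34 \right)} \right)} = \left(-49 - 75\right) - \sqrt{-20 - 12 - \left(-12\right)^{2}} = -124 - \sqrt{-20 - 12 - 144} = -124 - \sqrt{-176} = -124 - 4 i \sqrt{11}$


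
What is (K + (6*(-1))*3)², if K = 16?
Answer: 4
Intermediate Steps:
(K + (6*(-1))*3)² = (16 + (6*(-1))*3)² = (16 - 6*3)² = (16 - 18)² = (-2)² = 4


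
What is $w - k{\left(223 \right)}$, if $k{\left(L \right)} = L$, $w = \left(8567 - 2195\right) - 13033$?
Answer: $-6884$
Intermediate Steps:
$w = -6661$ ($w = 6372 - 13033 = -6661$)
$w - k{\left(223 \right)} = -6661 - 223 = -6884$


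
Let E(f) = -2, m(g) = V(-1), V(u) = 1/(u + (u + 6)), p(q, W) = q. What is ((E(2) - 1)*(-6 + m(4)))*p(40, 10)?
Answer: 690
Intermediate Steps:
V(u) = 1/(6 + 2*u) (V(u) = 1/(u + (6 + u)) = 1/(6 + 2*u))
m(g) = ¼ (m(g) = 1/(2*(3 - 1)) = (½)/2 = (½)*(½) = ¼)
((E(2) - 1)*(-6 + m(4)))*p(40, 10) = ((-2 - 1)*(-6 + ¼))*40 = -3*(-23/4)*40 = (69/4)*40 = 690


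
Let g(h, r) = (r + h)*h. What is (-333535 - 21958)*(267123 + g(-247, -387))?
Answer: -150629849453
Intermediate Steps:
g(h, r) = h*(h + r) (g(h, r) = (h + r)*h = h*(h + r))
(-333535 - 21958)*(267123 + g(-247, -387)) = (-333535 - 21958)*(267123 - 247*(-247 - 387)) = -355493*(267123 - 247*(-634)) = -355493*(267123 + 156598) = -355493*423721 = -150629849453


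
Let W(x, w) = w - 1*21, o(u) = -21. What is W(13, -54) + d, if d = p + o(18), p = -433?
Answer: -529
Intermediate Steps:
W(x, w) = -21 + w (W(x, w) = w - 21 = -21 + w)
d = -454 (d = -433 - 21 = -454)
W(13, -54) + d = (-21 - 54) - 454 = -75 - 454 = -529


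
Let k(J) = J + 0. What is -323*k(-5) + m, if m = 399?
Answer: 2014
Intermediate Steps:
k(J) = J
-323*k(-5) + m = -323*(-5) + 399 = 1615 + 399 = 2014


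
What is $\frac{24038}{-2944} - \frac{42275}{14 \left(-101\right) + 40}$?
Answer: $\frac{22857347}{1011264} \approx 22.603$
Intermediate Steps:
$\frac{24038}{-2944} - \frac{42275}{14 \left(-101\right) + 40} = 24038 \left(- \frac{1}{2944}\right) - \frac{42275}{-1414 + 40} = - \frac{12019}{1472} - \frac{42275}{-1374} = - \frac{12019}{1472} - - \frac{42275}{1374} = - \frac{12019}{1472} + \frac{42275}{1374} = \frac{22857347}{1011264}$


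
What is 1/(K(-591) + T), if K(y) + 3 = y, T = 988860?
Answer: 1/988266 ≈ 1.0119e-6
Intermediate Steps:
K(y) = -3 + y
1/(K(-591) + T) = 1/((-3 - 591) + 988860) = 1/(-594 + 988860) = 1/988266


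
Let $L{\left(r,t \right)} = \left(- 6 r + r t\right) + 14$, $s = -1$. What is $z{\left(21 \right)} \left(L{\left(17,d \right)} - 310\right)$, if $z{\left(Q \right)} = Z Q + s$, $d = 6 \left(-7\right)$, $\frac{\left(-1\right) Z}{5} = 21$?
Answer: $2453072$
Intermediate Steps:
$Z = -105$ ($Z = \left(-5\right) 21 = -105$)
$d = -42$
$L{\left(r,t \right)} = 14 - 6 r + r t$
$z{\left(Q \right)} = -1 - 105 Q$ ($z{\left(Q \right)} = - 105 Q - 1 = -1 - 105 Q$)
$z{\left(21 \right)} \left(L{\left(17,d \right)} - 310\right) = \left(-1 - 2205\right) \left(\left(14 - 102 + 17 \left(-42\right)\right) - 310\right) = \left(-1 - 2205\right) \left(\left(14 - 102 - 714\right) - 310\right) = - 2206 \left(-802 - 310\right) = \left(-2206\right) \left(-1112\right) = 2453072$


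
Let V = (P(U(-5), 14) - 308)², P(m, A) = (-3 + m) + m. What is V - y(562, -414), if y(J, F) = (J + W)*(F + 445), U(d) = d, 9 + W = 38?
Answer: 84720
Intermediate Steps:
W = 29 (W = -9 + 38 = 29)
y(J, F) = (29 + J)*(445 + F) (y(J, F) = (J + 29)*(F + 445) = (29 + J)*(445 + F))
P(m, A) = -3 + 2*m
V = 103041 (V = ((-3 + 2*(-5)) - 308)² = ((-3 - 10) - 308)² = (-13 - 308)² = (-321)² = 103041)
V - y(562, -414) = 103041 - (12905 + 29*(-414) + 445*562 - 414*562) = 103041 - (12905 - 12006 + 250090 - 232668) = 103041 - 1*18321 = 103041 - 18321 = 84720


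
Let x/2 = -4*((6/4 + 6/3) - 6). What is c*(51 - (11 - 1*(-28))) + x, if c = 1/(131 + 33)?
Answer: 823/41 ≈ 20.073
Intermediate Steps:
c = 1/164 ≈ 0.0060976
x = 20 (x = 2*(-4*((6/4 + 6/3) - 6)) = 2*(-4*((6*(¼) + 6*(⅓)) - 6)) = 2*(-4*((3/2 + 2) - 6)) = 2*(-4*(7/2 - 6)) = 2*(-4*(-5/2)) = 2*10 = 20)
c*(51 - (11 - 1*(-28))) + x = (51 - (11 - 1*(-28)))/164 + 20 = (51 - (11 + 28))/164 + 20 = (51 - 1*39)/164 + 20 = (51 - 39)/164 + 20 = (1/164)*12 + 20 = 3/41 + 20 = 823/41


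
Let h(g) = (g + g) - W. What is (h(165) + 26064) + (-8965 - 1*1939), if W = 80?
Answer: 15410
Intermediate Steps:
h(g) = -80 + 2*g (h(g) = (g + g) - 1*80 = 2*g - 80 = -80 + 2*g)
(h(165) + 26064) + (-8965 - 1*1939) = ((-80 + 2*165) + 26064) + (-8965 - 1*1939) = ((-80 + 330) + 26064) + (-8965 - 1939) = (250 + 26064) - 10904 = 26314 - 10904 = 15410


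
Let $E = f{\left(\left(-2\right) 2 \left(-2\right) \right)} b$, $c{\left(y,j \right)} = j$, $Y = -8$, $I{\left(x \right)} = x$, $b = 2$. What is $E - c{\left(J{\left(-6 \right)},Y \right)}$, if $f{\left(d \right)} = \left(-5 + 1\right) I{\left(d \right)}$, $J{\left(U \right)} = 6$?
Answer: $-56$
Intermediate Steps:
$f{\left(d \right)} = - 4 d$ ($f{\left(d \right)} = \left(-5 + 1\right) d = - 4 d$)
$E = -64$ ($E = - 4 \left(-2\right) 2 \left(-2\right) 2 = - 4 \left(\left(-4\right) \left(-2\right)\right) 2 = \left(-4\right) 8 \cdot 2 = \left(-32\right) 2 = -64$)
$E - c{\left(J{\left(-6 \right)},Y \right)} = -64 - -8 = -64 + 8 = -56$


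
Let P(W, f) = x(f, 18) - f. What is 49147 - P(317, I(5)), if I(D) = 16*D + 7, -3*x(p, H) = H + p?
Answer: 49269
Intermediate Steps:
x(p, H) = -H/3 - p/3 (x(p, H) = -(H + p)/3 = -H/3 - p/3)
I(D) = 7 + 16*D
P(W, f) = -6 - 4*f/3 (P(W, f) = (-⅓*18 - f/3) - f = (-6 - f/3) - f = -6 - 4*f/3)
49147 - P(317, I(5)) = 49147 - (-6 - 4*(7 + 16*5)/3) = 49147 - (-6 - 4*(7 + 80)/3) = 49147 - (-6 - 4/3*87) = 49147 - (-6 - 116) = 49147 - 1*(-122) = 49147 + 122 = 49269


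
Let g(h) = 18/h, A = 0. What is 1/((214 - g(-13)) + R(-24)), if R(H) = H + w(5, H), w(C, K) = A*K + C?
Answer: 13/2553 ≈ 0.0050920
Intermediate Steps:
w(C, K) = C (w(C, K) = 0*K + C = 0 + C = C)
R(H) = 5 + H (R(H) = H + 5 = 5 + H)
1/((214 - g(-13)) + R(-24)) = 1/((214 - 18/(-13)) + (5 - 24)) = 1/((214 - 18*(-1)/13) - 19) = 1/((214 - 1*(-18/13)) - 19) = 1/((214 + 18/13) - 19) = 1/(2800/13 - 19) = 1/(2553/13) = 13/2553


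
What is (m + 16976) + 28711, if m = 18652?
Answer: 64339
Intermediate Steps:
(m + 16976) + 28711 = (18652 + 16976) + 28711 = 35628 + 28711 = 64339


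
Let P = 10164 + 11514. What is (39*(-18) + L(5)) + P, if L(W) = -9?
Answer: 20967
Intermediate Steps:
P = 21678
(39*(-18) + L(5)) + P = (39*(-18) - 9) + 21678 = (-702 - 9) + 21678 = -711 + 21678 = 20967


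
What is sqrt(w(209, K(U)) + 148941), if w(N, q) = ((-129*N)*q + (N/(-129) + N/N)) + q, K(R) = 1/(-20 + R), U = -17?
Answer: sqrt(3409689313029)/4773 ≈ 386.87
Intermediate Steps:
w(N, q) = 1 + q - N/129 - 129*N*q (w(N, q) = (-129*N*q + (N*(-1/129) + 1)) + q = (-129*N*q + (-N/129 + 1)) + q = (-129*N*q + (1 - N/129)) + q = (1 - N/129 - 129*N*q) + q = 1 + q - N/129 - 129*N*q)
sqrt(w(209, K(U)) + 148941) = sqrt((1 + 1/(-20 - 17) - 1/129*209 - 129*209/(-20 - 17)) + 148941) = sqrt((1 + 1/(-37) - 209/129 - 129*209/(-37)) + 148941) = sqrt((1 - 1/37 - 209/129 - 129*209*(-1/37)) + 148941) = sqrt((1 - 1/37 - 209/129 + 26961/37) + 148941) = sqrt(3474880/4773 + 148941) = sqrt(714370273/4773) = sqrt(3409689313029)/4773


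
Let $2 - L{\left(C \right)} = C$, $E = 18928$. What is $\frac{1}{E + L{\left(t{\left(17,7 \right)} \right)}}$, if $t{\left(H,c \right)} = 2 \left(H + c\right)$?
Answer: $\frac{1}{18882} \approx 5.296 \cdot 10^{-5}$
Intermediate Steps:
$t{\left(H,c \right)} = 2 H + 2 c$
$L{\left(C \right)} = 2 - C$
$\frac{1}{E + L{\left(t{\left(17,7 \right)} \right)}} = \frac{1}{18928 - \left(-2 + 14 + 34\right)} = \frac{1}{18928 + \left(2 - \left(34 + 14\right)\right)} = \frac{1}{18928 + \left(2 - 48\right)} = \frac{1}{18928 - 46} = \frac{1}{18882}$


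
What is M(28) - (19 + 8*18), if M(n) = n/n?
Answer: -162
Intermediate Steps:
M(n) = 1
M(28) - (19 + 8*18) = 1 - (19 + 8*18) = 1 - (19 + 144) = 1 - 1*163 = 1 - 163 = -162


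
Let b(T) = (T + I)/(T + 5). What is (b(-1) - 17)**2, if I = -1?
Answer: 1225/4 ≈ 306.25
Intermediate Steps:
b(T) = (-1 + T)/(5 + T) (b(T) = (T - 1)/(T + 5) = (-1 + T)/(5 + T))
(b(-1) - 17)**2 = ((-1 - 1)/(5 - 1) - 17)**2 = (-2/4 - 17)**2 = ((1/4)*(-2) - 17)**2 = (-1/2 - 17)**2 = (-35/2)**2 = 1225/4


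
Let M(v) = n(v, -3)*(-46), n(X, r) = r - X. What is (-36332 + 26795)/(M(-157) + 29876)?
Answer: -867/2072 ≈ -0.41844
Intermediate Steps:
M(v) = 138 + 46*v (M(v) = (-3 - v)*(-46) = 138 + 46*v)
(-36332 + 26795)/(M(-157) + 29876) = (-36332 + 26795)/((138 + 46*(-157)) + 29876) = -9537/((138 - 7222) + 29876) = -9537/(-7084 + 29876) = -9537/22792 = -9537*1/22792 = -867/2072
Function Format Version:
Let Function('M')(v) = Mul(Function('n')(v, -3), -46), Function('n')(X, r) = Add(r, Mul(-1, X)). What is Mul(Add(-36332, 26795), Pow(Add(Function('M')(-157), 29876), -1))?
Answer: Rational(-867, 2072) ≈ -0.41844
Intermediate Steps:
Function('M')(v) = Add(138, Mul(46, v)) (Function('M')(v) = Mul(Add(-3, Mul(-1, v)), -46) = Add(138, Mul(46, v)))
Mul(Add(-36332, 26795), Pow(Add(Function('M')(-157), 29876), -1)) = Mul(Add(-36332, 26795), Pow(Add(Add(138, Mul(46, -157)), 29876), -1)) = Mul(-9537, Pow(Add(Add(138, -7222), 29876), -1)) = Mul(-9537, Pow(Add(-7084, 29876), -1)) = Mul(-9537, Pow(22792, -1)) = Mul(-9537, Rational(1, 22792)) = Rational(-867, 2072)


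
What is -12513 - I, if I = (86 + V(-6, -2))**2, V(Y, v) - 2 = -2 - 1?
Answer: -19738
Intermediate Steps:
V(Y, v) = -1 (V(Y, v) = 2 + (-2 - 1) = 2 - 3 = -1)
I = 7225 (I = (86 - 1)**2 = 85**2 = 7225)
-12513 - I = -12513 - 1*7225 = -12513 - 7225 = -19738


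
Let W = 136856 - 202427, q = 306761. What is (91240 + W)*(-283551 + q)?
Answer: 595777490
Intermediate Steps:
W = -65571
(91240 + W)*(-283551 + q) = (91240 - 65571)*(-283551 + 306761) = 25669*23210 = 595777490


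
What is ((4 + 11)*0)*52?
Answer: 0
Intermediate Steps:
((4 + 11)*0)*52 = (15*0)*52 = 0*52 = 0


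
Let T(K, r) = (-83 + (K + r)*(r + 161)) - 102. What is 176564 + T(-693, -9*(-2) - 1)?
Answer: 56051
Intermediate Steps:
T(K, r) = -185 + (161 + r)*(K + r) (T(K, r) = (-83 + (K + r)*(161 + r)) - 102 = (-83 + (161 + r)*(K + r)) - 102 = -185 + (161 + r)*(K + r))
176564 + T(-693, -9*(-2) - 1) = 176564 + (-185 + (-9*(-2) - 1)² + 161*(-693) + 161*(-9*(-2) - 1) - 693*(-9*(-2) - 1)) = 176564 + (-185 + (18 - 1)² - 111573 + 161*(18 - 1) - 693*(18 - 1)) = 176564 + (-185 + 17² - 111573 + 161*17 - 693*17) = 176564 + (-185 + 289 - 111573 + 2737 - 11781) = 176564 - 120513 = 56051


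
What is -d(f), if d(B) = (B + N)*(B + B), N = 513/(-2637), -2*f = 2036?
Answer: -607401916/293 ≈ -2.0730e+6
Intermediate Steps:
f = -1018 (f = -½*2036 = -1018)
N = -57/293 (N = 513*(-1/2637) = -57/293 ≈ -0.19454)
d(B) = 2*B*(-57/293 + B) (d(B) = (B - 57/293)*(B + B) = (-57/293 + B)*(2*B) = 2*B*(-57/293 + B))
-d(f) = -2*(-1018)*(-57 + 293*(-1018))/293 = -2*(-1018)*(-57 - 298274)/293 = -2*(-1018)*(-298331)/293 = -1*607401916/293 = -607401916/293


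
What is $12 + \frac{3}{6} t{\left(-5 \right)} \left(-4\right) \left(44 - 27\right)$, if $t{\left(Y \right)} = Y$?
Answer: $182$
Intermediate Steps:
$12 + \frac{3}{6} t{\left(-5 \right)} \left(-4\right) \left(44 - 27\right) = 12 + \frac{3}{6} \left(-5\right) \left(-4\right) \left(44 - 27\right) = 12 + 3 \cdot \frac{1}{6} \left(-5\right) \left(-4\right) 17 = 12 + \frac{1}{2} \left(-5\right) \left(-4\right) 17 = 12 + \left(- \frac{5}{2}\right) \left(-4\right) 17 = 12 + 10 \cdot 17 = 12 + 170 = 182$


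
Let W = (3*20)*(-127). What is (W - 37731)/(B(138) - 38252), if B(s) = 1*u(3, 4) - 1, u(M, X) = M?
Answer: 5039/4250 ≈ 1.1856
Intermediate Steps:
B(s) = 2 (B(s) = 1*3 - 1 = 3 - 1 = 2)
W = -7620 (W = 60*(-127) = -7620)
(W - 37731)/(B(138) - 38252) = (-7620 - 37731)/(2 - 38252) = -45351/(-38250) = -45351*(-1/38250) = 5039/4250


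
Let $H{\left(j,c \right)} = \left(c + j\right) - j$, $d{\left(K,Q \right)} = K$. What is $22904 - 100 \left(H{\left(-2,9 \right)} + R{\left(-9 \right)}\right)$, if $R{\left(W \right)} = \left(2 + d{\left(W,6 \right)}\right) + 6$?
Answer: $22104$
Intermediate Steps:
$H{\left(j,c \right)} = c$
$R{\left(W \right)} = 8 + W$ ($R{\left(W \right)} = \left(2 + W\right) + 6 = 8 + W$)
$22904 - 100 \left(H{\left(-2,9 \right)} + R{\left(-9 \right)}\right) = 22904 - 100 \left(9 + \left(8 - 9\right)\right) = 22904 - 100 \left(9 - 1\right) = 22904 - 800 = 22104$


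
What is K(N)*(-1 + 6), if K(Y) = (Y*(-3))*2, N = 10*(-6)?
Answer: 1800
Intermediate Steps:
N = -60
K(Y) = -6*Y (K(Y) = -3*Y*2 = -6*Y)
K(N)*(-1 + 6) = (-6*(-60))*(-1 + 6) = 360*5 = 1800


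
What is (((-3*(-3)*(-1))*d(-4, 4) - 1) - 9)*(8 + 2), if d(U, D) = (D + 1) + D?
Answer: -910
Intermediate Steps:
d(U, D) = 1 + 2*D (d(U, D) = (1 + D) + D = 1 + 2*D)
(((-3*(-3)*(-1))*d(-4, 4) - 1) - 9)*(8 + 2) = (((-3*(-3)*(-1))*(1 + 2*4) - 1) - 9)*(8 + 2) = (((9*(-1))*(1 + 8) - 1) - 9)*10 = ((-9*9 - 1) - 9)*10 = ((-81 - 1) - 9)*10 = (-82 - 9)*10 = -91*10 = -910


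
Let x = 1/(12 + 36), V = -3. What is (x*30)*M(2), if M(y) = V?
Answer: -15/8 ≈ -1.8750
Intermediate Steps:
M(y) = -3
x = 1/48 ≈ 0.020833
(x*30)*M(2) = ((1/48)*30)*(-3) = (5/8)*(-3) = -15/8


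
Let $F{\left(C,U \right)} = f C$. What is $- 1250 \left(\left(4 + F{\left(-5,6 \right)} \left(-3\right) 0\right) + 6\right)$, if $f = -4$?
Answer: $-12500$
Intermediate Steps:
$F{\left(C,U \right)} = - 4 C$
$- 1250 \left(\left(4 + F{\left(-5,6 \right)} \left(-3\right) 0\right) + 6\right) = - 1250 \left(\left(4 + \left(-4\right) \left(-5\right) \left(-3\right) 0\right) + 6\right) = - 1250 \left(\left(4 + 20 \left(-3\right) 0\right) + 6\right) = - 1250 \left(\left(4 - 0\right) + 6\right) = - 1250 \left(\left(4 + 0\right) + 6\right) = - 1250 \left(4 + 6\right) = \left(-1250\right) 10 = -12500$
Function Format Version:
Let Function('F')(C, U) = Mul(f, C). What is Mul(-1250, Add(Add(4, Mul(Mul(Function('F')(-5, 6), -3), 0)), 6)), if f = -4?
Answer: -12500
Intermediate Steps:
Function('F')(C, U) = Mul(-4, C)
Mul(-1250, Add(Add(4, Mul(Mul(Function('F')(-5, 6), -3), 0)), 6)) = Mul(-1250, Add(Add(4, Mul(Mul(Mul(-4, -5), -3), 0)), 6)) = Mul(-1250, Add(Add(4, Mul(Mul(20, -3), 0)), 6)) = Mul(-1250, Add(Add(4, Mul(-60, 0)), 6)) = Mul(-1250, Add(Add(4, 0), 6)) = Mul(-1250, Add(4, 6)) = Mul(-1250, 10) = -12500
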